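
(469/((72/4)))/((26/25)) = 11725/468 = 25.05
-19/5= -3.80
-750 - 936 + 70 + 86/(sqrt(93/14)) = -1582.63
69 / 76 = 0.91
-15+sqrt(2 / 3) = -15+sqrt(6) / 3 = -14.18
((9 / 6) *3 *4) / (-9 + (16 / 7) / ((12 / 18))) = -42 / 13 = -3.23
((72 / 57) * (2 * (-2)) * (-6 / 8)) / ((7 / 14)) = 144 / 19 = 7.58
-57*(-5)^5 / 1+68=178193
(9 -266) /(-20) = 257 /20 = 12.85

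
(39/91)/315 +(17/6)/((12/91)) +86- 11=96.49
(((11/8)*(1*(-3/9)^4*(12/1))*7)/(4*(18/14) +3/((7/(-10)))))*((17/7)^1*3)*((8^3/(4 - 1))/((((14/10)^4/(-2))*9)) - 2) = -71962649/500094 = -143.90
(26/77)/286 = 1/847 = 0.00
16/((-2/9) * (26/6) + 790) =54/2663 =0.02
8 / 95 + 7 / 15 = 157 / 285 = 0.55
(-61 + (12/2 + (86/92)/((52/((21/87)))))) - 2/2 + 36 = -1387059/69368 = -20.00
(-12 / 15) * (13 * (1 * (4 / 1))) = -208 / 5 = -41.60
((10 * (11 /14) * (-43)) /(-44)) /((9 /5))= 1075 /252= 4.27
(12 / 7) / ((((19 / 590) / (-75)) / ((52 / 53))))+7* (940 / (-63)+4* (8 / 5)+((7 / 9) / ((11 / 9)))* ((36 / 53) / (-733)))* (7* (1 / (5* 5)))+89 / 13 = -3264237127258493 / 831227772375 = -3927.01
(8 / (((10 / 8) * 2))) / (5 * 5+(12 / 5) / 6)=16 / 127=0.13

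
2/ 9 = 0.22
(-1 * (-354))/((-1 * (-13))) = 354/13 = 27.23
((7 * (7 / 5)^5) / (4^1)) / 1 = 9.41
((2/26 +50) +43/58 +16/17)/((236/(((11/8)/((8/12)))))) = 21893949/48400768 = 0.45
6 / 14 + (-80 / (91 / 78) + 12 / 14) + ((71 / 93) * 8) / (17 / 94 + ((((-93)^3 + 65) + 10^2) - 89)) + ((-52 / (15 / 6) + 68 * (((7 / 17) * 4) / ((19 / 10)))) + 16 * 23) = 1584391762581223 / 4675630242465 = 338.86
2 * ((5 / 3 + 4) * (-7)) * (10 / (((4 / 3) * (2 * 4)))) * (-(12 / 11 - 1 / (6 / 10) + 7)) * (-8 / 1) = -126140 / 33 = -3822.42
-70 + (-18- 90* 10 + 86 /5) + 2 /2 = -4849 /5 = -969.80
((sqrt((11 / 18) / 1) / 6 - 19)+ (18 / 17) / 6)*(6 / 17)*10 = -19200 / 289+ 5*sqrt(22) / 51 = -65.98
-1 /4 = -0.25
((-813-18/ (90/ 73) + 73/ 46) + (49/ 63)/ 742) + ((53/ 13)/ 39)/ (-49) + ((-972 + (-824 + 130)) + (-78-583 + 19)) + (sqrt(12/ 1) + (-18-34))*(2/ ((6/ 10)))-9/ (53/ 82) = -1508701933603/ 454254255 + 20*sqrt(3)/ 3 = -3309.72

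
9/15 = 3/5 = 0.60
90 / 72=5 / 4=1.25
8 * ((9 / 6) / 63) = 4 / 21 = 0.19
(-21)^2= 441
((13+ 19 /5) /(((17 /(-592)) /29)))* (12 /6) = -2884224 /85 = -33932.05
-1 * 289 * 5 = -1445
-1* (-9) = 9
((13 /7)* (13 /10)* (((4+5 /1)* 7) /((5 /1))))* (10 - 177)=-254007 /50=-5080.14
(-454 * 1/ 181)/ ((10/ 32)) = -7264/ 905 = -8.03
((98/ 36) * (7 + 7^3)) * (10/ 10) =8575/ 9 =952.78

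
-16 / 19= -0.84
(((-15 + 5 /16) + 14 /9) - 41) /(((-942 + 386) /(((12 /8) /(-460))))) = -0.00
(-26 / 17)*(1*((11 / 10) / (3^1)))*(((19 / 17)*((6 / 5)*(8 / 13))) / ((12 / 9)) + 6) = -26818 / 7225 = -3.71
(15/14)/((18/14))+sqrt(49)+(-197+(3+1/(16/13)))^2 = 28668859/768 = 37329.24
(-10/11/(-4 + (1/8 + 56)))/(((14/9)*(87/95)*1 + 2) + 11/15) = -1520/362373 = -0.00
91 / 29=3.14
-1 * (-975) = 975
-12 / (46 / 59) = -354 / 23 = -15.39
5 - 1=4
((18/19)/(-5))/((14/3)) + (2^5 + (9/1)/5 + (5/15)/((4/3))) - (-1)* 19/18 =35.06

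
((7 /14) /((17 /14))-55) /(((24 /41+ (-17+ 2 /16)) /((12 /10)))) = 608768 /151385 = 4.02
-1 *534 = -534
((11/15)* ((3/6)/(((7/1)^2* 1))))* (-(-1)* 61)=671/1470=0.46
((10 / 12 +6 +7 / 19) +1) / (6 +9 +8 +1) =935 / 2736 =0.34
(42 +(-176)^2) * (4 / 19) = 124072 / 19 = 6530.11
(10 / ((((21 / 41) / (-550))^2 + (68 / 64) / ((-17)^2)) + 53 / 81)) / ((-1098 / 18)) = -28008317700000 / 112419499493833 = -0.25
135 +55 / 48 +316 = 21703 / 48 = 452.15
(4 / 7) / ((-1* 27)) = -0.02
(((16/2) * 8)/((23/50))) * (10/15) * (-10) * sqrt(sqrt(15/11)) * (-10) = 640000 * 11^(3/4) * 15^(1/4)/759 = 10023.18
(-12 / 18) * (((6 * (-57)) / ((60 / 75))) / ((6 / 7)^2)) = 387.92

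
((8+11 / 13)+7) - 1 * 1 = 193 / 13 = 14.85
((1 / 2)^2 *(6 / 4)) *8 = 3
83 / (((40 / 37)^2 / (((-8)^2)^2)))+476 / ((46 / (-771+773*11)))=213264344 / 575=370894.51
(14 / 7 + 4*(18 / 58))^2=8836 / 841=10.51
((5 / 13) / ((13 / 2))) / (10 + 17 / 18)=180 / 33293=0.01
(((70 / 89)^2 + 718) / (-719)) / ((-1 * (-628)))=-2846089 / 1788292486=-0.00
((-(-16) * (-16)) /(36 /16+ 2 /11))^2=126877696 /11449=11081.99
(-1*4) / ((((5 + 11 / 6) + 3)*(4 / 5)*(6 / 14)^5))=-168070 / 4779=-35.17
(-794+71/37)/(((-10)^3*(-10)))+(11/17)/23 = -7389037/144670000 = -0.05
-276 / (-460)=3 / 5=0.60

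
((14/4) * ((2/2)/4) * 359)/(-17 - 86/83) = -208579/11976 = -17.42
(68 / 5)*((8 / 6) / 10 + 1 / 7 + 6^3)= 1544212 / 525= 2941.36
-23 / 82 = -0.28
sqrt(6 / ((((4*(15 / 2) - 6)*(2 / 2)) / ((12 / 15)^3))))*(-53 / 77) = -212*sqrt(5) / 1925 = -0.25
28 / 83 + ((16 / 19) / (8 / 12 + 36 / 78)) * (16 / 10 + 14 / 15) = 10172 / 4565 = 2.23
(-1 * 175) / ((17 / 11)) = -1925 / 17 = -113.24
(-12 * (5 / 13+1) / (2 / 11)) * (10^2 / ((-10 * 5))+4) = -2376 / 13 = -182.77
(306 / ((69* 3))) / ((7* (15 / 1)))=34 / 2415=0.01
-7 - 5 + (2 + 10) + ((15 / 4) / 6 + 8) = 69 / 8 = 8.62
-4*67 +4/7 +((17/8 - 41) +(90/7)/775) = -2658571/8680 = -306.29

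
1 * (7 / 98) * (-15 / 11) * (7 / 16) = -15 / 352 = -0.04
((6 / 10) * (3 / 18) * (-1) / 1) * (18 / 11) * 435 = -783 / 11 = -71.18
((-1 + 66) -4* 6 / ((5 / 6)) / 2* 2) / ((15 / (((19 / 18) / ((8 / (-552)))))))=-79097 / 450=-175.77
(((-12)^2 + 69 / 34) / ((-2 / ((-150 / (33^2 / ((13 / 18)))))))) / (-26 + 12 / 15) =-2689375 / 9330552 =-0.29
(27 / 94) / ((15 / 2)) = 9 / 235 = 0.04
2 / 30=1 / 15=0.07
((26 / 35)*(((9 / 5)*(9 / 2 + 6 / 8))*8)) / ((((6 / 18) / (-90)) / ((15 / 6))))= -37908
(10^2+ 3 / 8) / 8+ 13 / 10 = 4431 / 320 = 13.85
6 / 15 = 2 / 5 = 0.40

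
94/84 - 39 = -1591/42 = -37.88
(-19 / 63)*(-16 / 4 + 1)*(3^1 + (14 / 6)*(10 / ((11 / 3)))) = 8.47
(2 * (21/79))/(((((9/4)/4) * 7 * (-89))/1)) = -32/21093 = -0.00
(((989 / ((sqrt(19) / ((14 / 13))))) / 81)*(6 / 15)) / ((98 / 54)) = 3956*sqrt(19) / 25935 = 0.66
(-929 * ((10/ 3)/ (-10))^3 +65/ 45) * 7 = 6776/ 27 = 250.96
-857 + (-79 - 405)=-1341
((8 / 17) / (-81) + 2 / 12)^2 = 196249 / 7584516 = 0.03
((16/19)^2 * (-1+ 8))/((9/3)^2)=1792/3249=0.55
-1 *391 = -391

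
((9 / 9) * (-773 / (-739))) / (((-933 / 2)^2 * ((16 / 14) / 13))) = 70343 / 1286582742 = 0.00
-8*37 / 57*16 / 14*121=-286528 / 399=-718.12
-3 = -3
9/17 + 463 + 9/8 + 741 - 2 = 163697/136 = 1203.65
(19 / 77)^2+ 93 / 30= 187409 / 59290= 3.16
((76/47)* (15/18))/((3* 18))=95/3807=0.02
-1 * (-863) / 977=863 / 977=0.88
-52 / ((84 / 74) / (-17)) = 16354 / 21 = 778.76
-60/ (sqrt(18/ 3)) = -10 * sqrt(6) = -24.49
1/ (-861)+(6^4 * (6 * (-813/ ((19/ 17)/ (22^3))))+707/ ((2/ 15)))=-1970592702787019/ 32718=-60229619866.34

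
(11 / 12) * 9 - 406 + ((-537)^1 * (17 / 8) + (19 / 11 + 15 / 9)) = -405367 / 264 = -1535.48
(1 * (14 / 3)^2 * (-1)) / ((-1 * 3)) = 196 / 27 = 7.26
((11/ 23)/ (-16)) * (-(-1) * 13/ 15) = -143/ 5520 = -0.03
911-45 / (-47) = 42862 / 47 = 911.96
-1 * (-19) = 19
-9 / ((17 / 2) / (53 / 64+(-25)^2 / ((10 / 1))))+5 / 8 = -36137 / 544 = -66.43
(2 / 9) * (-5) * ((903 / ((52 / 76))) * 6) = -8798.46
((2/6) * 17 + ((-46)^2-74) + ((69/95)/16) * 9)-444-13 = 7255303/4560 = 1591.08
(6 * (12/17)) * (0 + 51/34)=6.35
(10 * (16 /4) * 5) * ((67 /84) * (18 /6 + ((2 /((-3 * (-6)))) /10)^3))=146529067 /306180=478.57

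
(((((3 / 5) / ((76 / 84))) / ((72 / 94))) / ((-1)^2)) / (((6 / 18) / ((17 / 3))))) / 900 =5593 / 342000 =0.02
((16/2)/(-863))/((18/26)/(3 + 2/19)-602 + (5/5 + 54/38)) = 116584/7537800145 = 0.00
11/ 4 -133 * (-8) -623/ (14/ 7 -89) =373721/ 348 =1073.91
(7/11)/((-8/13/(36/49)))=-117/154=-0.76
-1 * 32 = -32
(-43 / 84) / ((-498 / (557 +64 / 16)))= 8041 / 13944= 0.58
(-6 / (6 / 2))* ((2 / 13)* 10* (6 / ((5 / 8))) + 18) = -852 / 13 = -65.54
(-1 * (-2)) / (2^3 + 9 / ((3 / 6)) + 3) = 2 / 29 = 0.07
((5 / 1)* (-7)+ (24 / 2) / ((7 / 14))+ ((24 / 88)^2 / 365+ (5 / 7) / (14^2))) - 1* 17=-1696409467 / 60594380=-28.00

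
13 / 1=13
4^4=256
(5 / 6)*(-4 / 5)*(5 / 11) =-10 / 33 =-0.30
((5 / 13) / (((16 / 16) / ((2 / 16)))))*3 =15 / 104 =0.14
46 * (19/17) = 874/17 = 51.41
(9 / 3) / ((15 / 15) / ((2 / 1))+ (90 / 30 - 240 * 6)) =-6 / 2873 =-0.00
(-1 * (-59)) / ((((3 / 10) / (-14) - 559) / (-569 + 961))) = -3237920 / 78263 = -41.37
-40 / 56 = -5 / 7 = -0.71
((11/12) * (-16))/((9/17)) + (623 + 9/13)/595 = -5566864/208845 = -26.66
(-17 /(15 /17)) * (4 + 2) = -115.60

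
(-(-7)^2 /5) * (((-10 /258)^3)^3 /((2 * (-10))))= -3828125 /39570121523011523076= -0.00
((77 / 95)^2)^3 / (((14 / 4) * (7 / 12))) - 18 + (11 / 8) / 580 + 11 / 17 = -199600779556324961 / 11596809666500000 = -17.21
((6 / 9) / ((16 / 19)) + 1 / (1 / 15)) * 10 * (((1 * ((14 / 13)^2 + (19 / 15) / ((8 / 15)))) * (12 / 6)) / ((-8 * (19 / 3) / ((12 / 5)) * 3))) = -1811241 / 102752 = -17.63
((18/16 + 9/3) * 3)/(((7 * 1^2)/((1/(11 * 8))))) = 9/448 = 0.02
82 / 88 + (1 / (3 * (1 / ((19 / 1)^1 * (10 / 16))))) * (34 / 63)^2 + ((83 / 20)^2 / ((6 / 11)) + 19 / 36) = 3582176161 / 104781600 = 34.19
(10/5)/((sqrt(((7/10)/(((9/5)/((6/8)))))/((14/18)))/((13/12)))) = 13 * sqrt(6)/9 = 3.54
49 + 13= 62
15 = 15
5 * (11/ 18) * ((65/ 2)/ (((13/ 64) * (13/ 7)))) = 30800/ 117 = 263.25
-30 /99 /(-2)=5 /33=0.15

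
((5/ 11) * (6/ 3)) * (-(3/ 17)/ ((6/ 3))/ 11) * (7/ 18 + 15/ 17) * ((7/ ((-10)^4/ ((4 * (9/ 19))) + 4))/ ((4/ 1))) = -40845/ 13298291072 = -0.00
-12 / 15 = -4 / 5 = -0.80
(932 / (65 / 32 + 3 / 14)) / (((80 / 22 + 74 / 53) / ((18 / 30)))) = 60855872 / 1229835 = 49.48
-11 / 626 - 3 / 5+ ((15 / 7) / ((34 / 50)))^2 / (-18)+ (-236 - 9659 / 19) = -313929021206 / 421077335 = -745.54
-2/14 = -1/7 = -0.14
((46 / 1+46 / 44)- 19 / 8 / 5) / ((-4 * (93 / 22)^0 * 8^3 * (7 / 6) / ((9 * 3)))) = -1659771 / 3153920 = -0.53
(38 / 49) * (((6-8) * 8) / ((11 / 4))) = -2432 / 539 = -4.51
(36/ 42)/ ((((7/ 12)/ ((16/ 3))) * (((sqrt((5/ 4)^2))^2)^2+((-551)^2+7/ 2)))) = 98304/ 3808445473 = 0.00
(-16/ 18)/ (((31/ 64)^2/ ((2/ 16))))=-4096/ 8649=-0.47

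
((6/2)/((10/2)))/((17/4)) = 12/85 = 0.14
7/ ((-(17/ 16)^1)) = -112/ 17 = -6.59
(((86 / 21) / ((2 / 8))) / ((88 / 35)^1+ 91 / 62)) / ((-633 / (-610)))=65050400 / 16409259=3.96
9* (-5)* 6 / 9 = -30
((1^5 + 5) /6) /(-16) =-1 /16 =-0.06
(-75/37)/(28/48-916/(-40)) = -4500/52133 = -0.09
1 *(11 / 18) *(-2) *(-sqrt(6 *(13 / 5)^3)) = 143 *sqrt(390) / 225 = 12.55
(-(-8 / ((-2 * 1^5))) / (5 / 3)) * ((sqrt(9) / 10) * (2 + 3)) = -18 / 5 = -3.60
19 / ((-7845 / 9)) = -57 / 2615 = -0.02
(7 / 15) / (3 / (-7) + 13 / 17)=833 / 600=1.39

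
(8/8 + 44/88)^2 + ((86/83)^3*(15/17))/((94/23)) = 4550598957/1827431252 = 2.49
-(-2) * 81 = 162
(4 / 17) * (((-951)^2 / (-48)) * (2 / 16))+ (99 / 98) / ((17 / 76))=-14651499 / 26656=-549.65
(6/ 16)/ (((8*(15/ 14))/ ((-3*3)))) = -63/ 160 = -0.39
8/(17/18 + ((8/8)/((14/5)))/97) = 24444/2897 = 8.44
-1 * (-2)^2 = -4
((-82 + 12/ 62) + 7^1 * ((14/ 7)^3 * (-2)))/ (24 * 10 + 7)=-6008/ 7657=-0.78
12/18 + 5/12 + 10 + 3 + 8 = 22.08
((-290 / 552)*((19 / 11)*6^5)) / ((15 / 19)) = -2261304 / 253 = -8937.96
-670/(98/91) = -4355/7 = -622.14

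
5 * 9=45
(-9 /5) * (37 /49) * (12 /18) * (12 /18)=-148 /245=-0.60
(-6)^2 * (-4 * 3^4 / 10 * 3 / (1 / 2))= -34992 / 5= -6998.40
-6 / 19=-0.32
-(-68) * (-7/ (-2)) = 238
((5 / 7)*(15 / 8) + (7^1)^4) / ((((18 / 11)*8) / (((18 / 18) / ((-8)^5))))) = -1479841 / 264241152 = -0.01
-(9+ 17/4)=-53/4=-13.25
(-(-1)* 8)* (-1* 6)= -48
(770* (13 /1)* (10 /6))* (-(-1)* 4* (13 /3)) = 2602600 /9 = 289177.78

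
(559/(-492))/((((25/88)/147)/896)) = -526762.33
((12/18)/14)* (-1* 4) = -4/21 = -0.19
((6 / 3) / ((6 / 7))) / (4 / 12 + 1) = 7 / 4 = 1.75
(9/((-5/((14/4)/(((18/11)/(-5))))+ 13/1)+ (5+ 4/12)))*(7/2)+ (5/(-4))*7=-122899/17372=-7.07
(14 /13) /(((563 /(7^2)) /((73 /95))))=50078 /695305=0.07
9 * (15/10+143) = 2601/2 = 1300.50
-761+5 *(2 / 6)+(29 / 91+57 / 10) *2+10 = -1006409 / 1365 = -737.30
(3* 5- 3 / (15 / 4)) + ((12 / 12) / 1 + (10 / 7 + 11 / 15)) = 1823 / 105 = 17.36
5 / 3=1.67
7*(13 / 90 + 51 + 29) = 50491 / 90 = 561.01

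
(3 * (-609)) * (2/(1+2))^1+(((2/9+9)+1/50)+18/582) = -52760927/43650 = -1208.73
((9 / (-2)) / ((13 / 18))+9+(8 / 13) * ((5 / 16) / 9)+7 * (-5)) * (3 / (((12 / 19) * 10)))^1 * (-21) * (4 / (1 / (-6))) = -1002421 / 130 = -7710.93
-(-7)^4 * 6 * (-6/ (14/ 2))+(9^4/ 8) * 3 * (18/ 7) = 522891/ 28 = 18674.68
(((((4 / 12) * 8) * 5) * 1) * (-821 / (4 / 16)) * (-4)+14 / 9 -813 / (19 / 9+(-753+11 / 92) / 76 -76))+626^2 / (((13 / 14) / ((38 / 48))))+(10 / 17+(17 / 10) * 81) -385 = 10677135387583661 / 20976252570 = 509010.62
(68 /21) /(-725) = -68 /15225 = -0.00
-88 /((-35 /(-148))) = -13024 /35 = -372.11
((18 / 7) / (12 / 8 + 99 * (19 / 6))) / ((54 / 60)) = 0.01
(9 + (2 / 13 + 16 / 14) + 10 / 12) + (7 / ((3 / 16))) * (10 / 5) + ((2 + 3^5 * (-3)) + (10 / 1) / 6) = -349187 / 546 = -639.54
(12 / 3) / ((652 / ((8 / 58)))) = 4 / 4727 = 0.00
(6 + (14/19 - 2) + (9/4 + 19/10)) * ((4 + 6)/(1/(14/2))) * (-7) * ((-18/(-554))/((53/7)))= -10424799/557878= -18.69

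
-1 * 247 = -247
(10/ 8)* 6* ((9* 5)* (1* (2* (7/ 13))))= 4725/ 13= 363.46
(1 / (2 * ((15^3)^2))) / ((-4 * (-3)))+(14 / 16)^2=1674421883 / 2187000000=0.77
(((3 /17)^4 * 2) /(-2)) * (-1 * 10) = 810 /83521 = 0.01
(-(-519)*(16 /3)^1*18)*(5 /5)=49824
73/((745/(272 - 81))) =18.72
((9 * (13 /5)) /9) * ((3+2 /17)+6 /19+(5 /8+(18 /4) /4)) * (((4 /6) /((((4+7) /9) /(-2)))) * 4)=-1044732 /17765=-58.81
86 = 86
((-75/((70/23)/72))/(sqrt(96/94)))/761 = -1035 * sqrt(141)/5327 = -2.31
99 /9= 11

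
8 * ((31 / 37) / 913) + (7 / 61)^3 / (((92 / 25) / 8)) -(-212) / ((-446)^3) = 41555321125960457 / 3911419778276223202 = 0.01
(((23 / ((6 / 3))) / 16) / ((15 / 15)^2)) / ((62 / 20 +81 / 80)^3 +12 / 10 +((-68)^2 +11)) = 368000 / 2409345689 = 0.00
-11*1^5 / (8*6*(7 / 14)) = -11 / 24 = -0.46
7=7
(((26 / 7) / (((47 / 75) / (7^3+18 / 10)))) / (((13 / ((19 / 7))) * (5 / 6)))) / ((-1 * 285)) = -20688 / 11515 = -1.80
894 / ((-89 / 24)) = -21456 / 89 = -241.08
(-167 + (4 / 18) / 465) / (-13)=53761 / 4185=12.85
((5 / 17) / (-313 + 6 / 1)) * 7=-35 / 5219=-0.01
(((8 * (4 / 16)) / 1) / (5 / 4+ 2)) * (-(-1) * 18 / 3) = 48 / 13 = 3.69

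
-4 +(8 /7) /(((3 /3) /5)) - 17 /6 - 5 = -257 /42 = -6.12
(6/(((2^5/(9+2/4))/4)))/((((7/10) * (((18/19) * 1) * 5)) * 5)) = 361/840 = 0.43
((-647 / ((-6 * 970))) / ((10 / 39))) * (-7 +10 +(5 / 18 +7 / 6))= 8411 / 4365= 1.93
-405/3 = -135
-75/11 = -6.82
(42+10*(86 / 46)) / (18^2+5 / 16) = 22336 / 119347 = 0.19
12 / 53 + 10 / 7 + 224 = 83718 / 371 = 225.65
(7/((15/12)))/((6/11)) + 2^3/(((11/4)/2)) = 16.08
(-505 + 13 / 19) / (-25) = 9582 / 475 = 20.17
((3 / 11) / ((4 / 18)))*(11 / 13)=27 / 26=1.04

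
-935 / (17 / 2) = -110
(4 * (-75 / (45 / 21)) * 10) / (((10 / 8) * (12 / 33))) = -3080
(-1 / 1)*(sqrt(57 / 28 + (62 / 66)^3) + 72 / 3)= -24 - sqrt(665870667) / 15246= -25.69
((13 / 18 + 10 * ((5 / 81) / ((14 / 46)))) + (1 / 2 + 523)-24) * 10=2847760 / 567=5022.50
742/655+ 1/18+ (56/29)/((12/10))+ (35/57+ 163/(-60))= 9029113/12992580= 0.69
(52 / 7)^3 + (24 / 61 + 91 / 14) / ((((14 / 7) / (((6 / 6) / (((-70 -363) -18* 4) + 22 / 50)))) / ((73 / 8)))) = 494513996007 / 1206503872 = 409.87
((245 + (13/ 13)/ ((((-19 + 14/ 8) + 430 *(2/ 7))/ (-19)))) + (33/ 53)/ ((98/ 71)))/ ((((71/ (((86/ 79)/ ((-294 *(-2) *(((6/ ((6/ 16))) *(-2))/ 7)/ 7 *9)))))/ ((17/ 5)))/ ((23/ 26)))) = -21111726840563/ 6450665848623360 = -0.00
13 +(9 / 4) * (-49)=-389 / 4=-97.25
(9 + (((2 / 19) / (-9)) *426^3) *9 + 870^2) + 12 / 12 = -7380855.89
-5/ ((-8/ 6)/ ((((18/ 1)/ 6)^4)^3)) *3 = 23914845/ 4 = 5978711.25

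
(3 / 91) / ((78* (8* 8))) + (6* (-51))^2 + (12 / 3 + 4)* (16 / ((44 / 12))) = 156024261131 / 1665664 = 93670.91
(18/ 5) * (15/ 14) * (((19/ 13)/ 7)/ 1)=513/ 637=0.81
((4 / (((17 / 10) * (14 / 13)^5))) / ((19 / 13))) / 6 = 24134045 / 130287864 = 0.19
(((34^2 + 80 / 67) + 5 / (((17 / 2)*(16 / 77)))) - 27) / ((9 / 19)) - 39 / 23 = 4508443439 / 1886184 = 2390.25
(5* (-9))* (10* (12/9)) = -600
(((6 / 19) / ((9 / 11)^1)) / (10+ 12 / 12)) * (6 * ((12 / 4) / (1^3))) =12 / 19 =0.63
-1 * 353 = -353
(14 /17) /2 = 0.41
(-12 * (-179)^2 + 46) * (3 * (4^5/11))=-1181018112/11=-107365282.91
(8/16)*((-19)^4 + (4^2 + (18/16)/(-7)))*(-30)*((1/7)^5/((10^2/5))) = -21896589/3764768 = -5.82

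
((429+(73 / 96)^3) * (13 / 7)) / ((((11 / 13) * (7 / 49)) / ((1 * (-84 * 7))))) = -3146289441841 / 811008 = -3879480.16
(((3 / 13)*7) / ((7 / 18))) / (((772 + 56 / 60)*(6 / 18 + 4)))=1215 / 979693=0.00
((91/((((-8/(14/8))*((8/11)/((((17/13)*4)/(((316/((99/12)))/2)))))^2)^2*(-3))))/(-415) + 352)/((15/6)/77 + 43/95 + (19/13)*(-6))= -1227307763733735972050602763/28884025823685889811808256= -42.49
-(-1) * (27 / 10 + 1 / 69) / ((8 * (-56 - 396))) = -1873 / 2495040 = -0.00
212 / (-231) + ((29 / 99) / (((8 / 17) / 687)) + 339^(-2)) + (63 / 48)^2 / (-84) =426.70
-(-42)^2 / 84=-21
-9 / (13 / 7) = -63 / 13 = -4.85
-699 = -699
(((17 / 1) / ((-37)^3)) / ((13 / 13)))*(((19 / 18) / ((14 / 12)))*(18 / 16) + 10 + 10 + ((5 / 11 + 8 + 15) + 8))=-549491 / 31202248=-0.02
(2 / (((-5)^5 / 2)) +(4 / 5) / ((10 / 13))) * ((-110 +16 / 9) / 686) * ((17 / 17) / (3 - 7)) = 263467 / 6431250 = 0.04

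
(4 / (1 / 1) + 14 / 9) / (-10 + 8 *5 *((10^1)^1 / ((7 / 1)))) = 0.12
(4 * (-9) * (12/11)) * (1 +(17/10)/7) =-48.81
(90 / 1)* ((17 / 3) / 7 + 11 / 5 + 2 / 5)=2148 / 7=306.86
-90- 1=-91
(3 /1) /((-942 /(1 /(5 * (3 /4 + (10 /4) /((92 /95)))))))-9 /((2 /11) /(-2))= 47639203 /481205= 99.00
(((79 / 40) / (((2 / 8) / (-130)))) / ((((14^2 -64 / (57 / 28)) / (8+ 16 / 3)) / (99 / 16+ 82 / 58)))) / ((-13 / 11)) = 58234297 / 108808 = 535.20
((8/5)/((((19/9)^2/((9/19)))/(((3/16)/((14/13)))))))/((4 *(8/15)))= 85293/6145664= 0.01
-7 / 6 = -1.17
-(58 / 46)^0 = -1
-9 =-9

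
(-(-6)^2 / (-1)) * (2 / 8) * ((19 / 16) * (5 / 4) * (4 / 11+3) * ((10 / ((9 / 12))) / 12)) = 17575 / 352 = 49.93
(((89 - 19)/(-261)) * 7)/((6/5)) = -1225/783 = -1.56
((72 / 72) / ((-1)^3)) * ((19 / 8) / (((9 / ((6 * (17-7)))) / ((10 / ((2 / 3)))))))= -475 / 2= -237.50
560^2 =313600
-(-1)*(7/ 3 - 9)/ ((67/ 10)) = -200/ 201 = -1.00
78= 78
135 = 135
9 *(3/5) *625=3375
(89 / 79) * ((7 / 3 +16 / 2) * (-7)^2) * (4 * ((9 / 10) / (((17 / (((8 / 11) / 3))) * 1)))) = 2163056 / 73865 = 29.28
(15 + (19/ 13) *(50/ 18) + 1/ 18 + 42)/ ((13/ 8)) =6356/ 169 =37.61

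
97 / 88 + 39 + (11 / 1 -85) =-33.90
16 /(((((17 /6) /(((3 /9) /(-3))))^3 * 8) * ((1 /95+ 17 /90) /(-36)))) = 36480 /1675333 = 0.02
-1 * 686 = -686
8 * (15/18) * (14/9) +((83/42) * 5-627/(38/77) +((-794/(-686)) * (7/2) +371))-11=-2344879/2646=-886.20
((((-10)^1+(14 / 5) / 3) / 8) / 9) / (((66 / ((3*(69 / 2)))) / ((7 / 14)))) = -0.10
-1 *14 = -14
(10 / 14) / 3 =5 / 21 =0.24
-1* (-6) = 6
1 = 1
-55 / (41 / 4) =-220 / 41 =-5.37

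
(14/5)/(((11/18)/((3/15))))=252/275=0.92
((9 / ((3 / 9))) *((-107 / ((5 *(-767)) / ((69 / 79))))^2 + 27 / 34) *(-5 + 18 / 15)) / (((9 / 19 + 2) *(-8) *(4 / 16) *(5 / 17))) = 56.04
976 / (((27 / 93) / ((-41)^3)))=-2085273776 / 9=-231697086.22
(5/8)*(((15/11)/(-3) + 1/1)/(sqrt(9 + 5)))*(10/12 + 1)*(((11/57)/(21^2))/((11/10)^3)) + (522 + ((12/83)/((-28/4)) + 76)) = 625*sqrt(14)/42582078 + 347426/581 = 597.98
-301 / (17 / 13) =-3913 / 17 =-230.18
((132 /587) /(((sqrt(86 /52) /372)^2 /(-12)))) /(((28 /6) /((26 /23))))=-222269059584 /4063801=-54694.87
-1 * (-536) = 536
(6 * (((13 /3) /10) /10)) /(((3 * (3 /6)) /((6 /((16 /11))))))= 143 /200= 0.72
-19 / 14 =-1.36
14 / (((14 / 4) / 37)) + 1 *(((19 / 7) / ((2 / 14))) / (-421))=62289 / 421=147.95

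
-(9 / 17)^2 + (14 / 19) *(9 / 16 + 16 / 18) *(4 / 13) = 3299 / 67626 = 0.05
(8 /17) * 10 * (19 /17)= 5.26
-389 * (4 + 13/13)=-1945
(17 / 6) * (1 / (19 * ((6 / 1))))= 0.02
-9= -9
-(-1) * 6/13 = 6/13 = 0.46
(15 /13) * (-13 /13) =-15 /13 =-1.15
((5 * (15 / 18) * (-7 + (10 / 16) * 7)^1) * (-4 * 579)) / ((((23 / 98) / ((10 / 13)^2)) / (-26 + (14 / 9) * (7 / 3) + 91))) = 153333433750 / 34983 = 4383084.18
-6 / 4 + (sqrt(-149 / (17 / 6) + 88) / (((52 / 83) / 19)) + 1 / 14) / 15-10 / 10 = -262 / 105 + 1577*sqrt(10234) / 13260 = 9.54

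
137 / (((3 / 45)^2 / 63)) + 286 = 1942261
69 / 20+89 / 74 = 3443 / 740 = 4.65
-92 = -92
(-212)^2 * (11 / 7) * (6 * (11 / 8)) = 4078668 / 7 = 582666.86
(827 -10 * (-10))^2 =859329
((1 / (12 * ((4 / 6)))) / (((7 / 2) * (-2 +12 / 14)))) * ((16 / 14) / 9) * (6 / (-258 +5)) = 1 / 10626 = 0.00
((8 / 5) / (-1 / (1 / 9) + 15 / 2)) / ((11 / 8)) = -128 / 165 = -0.78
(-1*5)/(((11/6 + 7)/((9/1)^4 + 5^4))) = -215580/53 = -4067.55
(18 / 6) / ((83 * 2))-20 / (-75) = 709 / 2490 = 0.28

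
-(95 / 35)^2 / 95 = -19 / 245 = -0.08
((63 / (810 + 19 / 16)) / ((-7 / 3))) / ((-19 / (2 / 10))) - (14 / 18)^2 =-60382253 / 99873405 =-0.60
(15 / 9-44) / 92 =-127 / 276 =-0.46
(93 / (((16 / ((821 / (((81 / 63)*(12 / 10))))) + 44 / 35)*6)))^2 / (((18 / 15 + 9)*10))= 16193835025 / 11391627648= 1.42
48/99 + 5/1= 181/33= 5.48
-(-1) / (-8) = -1 / 8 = -0.12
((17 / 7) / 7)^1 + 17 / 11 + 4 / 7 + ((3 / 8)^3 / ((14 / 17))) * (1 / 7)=1364921 / 551936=2.47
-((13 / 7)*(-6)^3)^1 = 2808 / 7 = 401.14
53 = 53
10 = 10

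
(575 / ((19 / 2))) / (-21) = -1150 / 399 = -2.88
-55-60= -115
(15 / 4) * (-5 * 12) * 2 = -450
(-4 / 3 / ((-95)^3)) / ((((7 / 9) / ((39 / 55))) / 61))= 28548 / 330089375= 0.00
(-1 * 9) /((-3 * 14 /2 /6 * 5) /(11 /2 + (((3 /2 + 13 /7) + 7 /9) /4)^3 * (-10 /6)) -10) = 12647639259 /20774195870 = 0.61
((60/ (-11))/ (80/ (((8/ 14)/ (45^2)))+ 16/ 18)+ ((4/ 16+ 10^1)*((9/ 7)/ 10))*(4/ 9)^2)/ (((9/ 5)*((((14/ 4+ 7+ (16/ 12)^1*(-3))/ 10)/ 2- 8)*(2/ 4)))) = -46025802320/ 1221380726643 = -0.04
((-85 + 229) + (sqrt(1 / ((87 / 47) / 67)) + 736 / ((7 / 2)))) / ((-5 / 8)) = -3968 / 7 - 8 * sqrt(273963) / 435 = -576.48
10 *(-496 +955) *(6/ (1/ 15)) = 413100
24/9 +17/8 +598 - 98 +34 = 12931/24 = 538.79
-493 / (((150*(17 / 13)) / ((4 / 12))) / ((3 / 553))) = -377 / 82950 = -0.00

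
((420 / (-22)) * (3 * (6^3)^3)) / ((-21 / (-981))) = -296586593280 / 11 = -26962417570.91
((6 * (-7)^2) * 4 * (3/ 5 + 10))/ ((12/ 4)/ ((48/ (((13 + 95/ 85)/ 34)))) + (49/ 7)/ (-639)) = 23020348176/ 27695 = 831209.54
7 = 7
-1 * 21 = -21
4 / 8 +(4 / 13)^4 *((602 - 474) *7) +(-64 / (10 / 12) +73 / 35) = -26463615 / 399854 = -66.18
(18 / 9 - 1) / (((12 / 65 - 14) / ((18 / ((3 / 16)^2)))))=-16640 / 449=-37.06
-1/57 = -0.02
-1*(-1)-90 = -89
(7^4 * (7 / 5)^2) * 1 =4705.96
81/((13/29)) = 2349/13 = 180.69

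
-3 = -3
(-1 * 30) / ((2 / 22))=-330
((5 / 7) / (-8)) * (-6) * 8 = 30 / 7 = 4.29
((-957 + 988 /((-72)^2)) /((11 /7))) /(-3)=8680175 /42768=202.96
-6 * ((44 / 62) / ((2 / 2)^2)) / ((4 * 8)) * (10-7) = -99 / 248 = -0.40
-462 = -462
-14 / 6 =-7 / 3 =-2.33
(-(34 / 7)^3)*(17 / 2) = -334084 / 343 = -974.01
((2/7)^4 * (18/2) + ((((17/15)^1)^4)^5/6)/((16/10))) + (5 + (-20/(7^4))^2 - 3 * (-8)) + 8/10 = 572933896815458696921490615596401/18402665589907105407714843750000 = 31.13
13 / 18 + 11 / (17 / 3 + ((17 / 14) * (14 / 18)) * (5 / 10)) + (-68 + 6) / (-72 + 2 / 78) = 37691611 / 11166246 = 3.38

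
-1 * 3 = -3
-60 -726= -786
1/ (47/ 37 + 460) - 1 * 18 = -307169/ 17067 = -18.00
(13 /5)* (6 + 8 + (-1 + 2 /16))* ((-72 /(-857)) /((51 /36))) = 29484 /14569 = 2.02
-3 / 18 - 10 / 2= -5.17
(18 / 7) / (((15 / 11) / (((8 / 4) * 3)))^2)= 8712 / 175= 49.78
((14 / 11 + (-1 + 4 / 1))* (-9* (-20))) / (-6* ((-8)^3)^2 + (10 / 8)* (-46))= -16920 / 34604273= -0.00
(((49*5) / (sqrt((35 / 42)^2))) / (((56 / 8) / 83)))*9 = 31374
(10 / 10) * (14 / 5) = 14 / 5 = 2.80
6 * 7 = 42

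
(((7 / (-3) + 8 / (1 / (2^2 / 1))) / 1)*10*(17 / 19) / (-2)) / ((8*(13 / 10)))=-37825 / 2964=-12.76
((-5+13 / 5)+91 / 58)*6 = -723 / 145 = -4.99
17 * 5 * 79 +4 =6719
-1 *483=-483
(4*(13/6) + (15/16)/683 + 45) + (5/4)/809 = 1423438457/26522256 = 53.67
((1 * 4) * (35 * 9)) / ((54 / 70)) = 4900 / 3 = 1633.33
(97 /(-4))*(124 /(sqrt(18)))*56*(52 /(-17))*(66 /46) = 48160112*sqrt(2) /391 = 174191.01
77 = 77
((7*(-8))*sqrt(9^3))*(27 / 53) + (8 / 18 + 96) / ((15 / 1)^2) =-82622596 / 107325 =-769.84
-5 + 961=956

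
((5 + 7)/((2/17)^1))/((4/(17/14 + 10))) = 285.96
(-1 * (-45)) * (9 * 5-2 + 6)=2205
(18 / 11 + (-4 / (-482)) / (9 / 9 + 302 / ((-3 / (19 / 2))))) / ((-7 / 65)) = -404060865 / 26592181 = -15.19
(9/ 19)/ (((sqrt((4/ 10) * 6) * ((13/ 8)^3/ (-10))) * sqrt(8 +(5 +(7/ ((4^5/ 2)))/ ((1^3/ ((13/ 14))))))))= -49152 * sqrt(7995)/ 22249019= -0.20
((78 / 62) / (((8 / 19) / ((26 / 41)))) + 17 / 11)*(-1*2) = -6.88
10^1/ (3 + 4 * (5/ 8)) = 20/ 11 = 1.82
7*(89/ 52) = 623/ 52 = 11.98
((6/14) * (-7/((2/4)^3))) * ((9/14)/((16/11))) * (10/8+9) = -12177/112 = -108.72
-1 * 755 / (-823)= 755 / 823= 0.92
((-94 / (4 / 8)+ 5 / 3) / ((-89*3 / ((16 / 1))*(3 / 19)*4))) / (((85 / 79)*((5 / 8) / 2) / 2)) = 105.16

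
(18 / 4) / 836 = 9 / 1672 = 0.01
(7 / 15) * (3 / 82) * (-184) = -3.14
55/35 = 11/7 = 1.57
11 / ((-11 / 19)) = -19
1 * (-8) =-8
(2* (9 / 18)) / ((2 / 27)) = 27 / 2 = 13.50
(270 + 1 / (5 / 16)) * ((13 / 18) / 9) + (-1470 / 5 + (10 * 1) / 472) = -26003051 / 95580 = -272.06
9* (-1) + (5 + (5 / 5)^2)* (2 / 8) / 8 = -141 / 16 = -8.81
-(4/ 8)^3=-1/ 8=-0.12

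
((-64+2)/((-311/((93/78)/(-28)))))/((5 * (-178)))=961/100751560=0.00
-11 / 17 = -0.65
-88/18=-44/9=-4.89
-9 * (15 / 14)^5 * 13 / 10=-17769375 / 1075648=-16.52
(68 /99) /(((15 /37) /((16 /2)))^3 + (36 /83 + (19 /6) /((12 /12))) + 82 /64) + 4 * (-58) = -241207772792152 /1040319595623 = -231.86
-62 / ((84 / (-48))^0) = -62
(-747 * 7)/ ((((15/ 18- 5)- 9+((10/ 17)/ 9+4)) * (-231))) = -76194/ 30635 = -2.49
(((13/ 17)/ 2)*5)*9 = 585/ 34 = 17.21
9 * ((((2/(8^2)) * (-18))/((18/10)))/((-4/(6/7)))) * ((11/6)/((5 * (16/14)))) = 99/512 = 0.19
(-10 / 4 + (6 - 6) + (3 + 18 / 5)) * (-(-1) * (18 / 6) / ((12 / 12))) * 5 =123 / 2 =61.50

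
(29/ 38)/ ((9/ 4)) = 58/ 171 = 0.34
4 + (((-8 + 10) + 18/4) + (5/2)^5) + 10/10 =3493/32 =109.16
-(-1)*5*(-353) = -1765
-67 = -67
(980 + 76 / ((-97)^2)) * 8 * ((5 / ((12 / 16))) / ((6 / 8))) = 655708160 / 9409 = 69689.46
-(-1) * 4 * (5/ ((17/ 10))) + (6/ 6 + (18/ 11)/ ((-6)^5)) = 1031167/ 80784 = 12.76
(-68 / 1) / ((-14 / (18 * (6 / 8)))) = 459 / 7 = 65.57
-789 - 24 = -813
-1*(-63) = 63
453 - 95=358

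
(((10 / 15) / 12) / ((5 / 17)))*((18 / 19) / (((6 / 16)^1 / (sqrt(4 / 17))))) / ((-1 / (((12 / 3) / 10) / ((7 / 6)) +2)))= -1312*sqrt(17) / 9975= -0.54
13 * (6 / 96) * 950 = 6175 / 8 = 771.88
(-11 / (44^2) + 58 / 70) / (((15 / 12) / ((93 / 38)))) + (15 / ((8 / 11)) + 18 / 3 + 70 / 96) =50851477 / 1755600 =28.97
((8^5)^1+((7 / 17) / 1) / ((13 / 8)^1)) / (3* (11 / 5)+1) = 18104460 / 4199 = 4311.61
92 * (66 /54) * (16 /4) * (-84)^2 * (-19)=-60299008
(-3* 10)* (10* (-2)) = 600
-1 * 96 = -96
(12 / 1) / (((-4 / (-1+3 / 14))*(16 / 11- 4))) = -363 / 392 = -0.93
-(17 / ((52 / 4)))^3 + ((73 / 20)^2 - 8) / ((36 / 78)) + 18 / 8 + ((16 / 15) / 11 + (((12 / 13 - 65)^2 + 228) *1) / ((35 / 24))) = 1211288109413 / 406005600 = 2983.43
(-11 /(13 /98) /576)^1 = -0.14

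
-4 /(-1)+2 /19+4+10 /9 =1576 /171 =9.22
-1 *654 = -654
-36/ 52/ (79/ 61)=-549/ 1027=-0.53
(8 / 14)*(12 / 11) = 48 / 77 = 0.62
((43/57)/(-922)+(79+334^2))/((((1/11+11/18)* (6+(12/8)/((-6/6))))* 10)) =64535523217/18262515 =3533.77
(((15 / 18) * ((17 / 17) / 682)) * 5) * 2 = 25 / 2046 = 0.01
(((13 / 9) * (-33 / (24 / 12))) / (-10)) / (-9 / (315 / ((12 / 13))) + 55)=13013 / 300156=0.04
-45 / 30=-3 / 2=-1.50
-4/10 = -2/5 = -0.40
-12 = -12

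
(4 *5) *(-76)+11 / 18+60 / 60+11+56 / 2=-1479.39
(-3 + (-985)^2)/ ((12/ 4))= 970222/ 3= 323407.33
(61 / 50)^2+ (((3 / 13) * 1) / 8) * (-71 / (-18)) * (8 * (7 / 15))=559607 / 292500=1.91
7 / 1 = 7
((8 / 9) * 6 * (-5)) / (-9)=80 / 27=2.96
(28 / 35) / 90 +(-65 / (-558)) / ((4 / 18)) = 14873 / 27900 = 0.53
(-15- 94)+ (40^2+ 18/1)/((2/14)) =11217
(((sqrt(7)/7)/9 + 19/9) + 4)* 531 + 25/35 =59* sqrt(7)/7 + 22720/7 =3268.01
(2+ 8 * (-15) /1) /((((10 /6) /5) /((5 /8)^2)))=-4425 /32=-138.28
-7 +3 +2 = -2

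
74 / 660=37 / 330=0.11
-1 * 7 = -7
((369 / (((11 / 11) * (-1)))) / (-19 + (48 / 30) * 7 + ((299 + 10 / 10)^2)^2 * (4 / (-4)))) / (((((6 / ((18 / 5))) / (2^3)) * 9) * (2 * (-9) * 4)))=-1 / 2963414637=-0.00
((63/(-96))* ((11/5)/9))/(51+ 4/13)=-1001/320160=-0.00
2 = 2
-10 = -10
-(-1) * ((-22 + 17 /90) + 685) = 663.19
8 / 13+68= 892 / 13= 68.62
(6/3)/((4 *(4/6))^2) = 9/32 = 0.28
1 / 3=0.33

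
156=156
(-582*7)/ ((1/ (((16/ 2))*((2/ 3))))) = -21728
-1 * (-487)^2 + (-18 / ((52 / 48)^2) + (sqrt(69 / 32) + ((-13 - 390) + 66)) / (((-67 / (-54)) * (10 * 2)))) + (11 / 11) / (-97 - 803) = -2417212833013 / 10190700 + 27 * sqrt(138) / 5360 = -237197.86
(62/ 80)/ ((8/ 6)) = 93/ 160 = 0.58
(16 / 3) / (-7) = -16 / 21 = -0.76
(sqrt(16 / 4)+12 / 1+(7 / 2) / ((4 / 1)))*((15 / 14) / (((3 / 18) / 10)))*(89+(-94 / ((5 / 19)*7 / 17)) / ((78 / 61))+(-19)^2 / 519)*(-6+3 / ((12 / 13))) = 1548156.85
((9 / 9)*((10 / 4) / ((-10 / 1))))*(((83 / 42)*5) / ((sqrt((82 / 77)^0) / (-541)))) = 224515 / 168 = 1336.40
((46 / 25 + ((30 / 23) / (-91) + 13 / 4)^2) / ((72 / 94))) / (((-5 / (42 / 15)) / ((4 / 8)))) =-4.50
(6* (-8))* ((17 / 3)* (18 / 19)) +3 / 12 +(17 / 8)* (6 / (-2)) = -40099 / 152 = -263.81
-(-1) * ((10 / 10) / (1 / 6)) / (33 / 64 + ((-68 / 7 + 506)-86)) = 2688 / 184039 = 0.01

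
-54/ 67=-0.81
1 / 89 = 0.01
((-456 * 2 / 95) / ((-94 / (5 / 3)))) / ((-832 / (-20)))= 5 / 1222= 0.00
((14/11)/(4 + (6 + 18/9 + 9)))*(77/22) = 7/33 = 0.21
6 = 6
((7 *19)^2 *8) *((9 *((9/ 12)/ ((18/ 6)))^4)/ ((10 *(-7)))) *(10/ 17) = -22743/ 544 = -41.81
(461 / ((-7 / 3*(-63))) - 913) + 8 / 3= -133358 / 147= -907.20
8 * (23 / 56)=23 / 7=3.29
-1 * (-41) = 41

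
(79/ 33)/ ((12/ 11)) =79/ 36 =2.19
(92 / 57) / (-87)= -92 / 4959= -0.02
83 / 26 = 3.19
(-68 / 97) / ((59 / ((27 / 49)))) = -1836 / 280427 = -0.01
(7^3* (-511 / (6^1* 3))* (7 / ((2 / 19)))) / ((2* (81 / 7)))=-163179163 / 5832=-27979.97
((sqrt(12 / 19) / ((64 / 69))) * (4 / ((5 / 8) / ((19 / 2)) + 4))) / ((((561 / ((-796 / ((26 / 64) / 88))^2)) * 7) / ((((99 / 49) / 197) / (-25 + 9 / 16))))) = -120587607343104 * sqrt(57) / 339924226733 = -2678.29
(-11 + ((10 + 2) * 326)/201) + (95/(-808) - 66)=-3121205/54136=-57.65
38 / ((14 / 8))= 152 / 7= 21.71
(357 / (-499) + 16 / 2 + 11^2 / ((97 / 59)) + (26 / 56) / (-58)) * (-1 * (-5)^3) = 794657413125 / 78606472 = 10109.31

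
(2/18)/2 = 1/18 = 0.06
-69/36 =-23/12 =-1.92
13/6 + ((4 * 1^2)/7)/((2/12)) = 235/42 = 5.60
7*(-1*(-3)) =21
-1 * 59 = -59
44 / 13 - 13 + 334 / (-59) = -11717 / 767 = -15.28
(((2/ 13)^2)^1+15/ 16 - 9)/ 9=-21737/ 24336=-0.89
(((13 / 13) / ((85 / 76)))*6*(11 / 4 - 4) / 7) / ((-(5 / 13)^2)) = 19266 / 2975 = 6.48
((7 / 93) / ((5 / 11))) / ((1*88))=7 / 3720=0.00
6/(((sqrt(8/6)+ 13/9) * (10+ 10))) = 351/610 - 81 * sqrt(3)/305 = 0.12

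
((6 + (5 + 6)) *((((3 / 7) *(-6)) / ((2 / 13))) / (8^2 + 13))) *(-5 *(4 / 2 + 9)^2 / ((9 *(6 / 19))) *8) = 923780 / 147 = 6284.22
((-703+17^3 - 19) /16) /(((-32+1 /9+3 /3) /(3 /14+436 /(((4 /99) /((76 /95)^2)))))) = -91176592221 /1556800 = -58566.67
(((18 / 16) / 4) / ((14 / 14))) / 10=9 / 320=0.03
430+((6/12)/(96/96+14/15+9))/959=135257375/314552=430.00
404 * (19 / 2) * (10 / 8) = 9595 / 2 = 4797.50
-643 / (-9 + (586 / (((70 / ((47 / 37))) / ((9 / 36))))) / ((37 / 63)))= 17605340 / 122481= 143.74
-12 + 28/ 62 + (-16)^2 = 7578/ 31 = 244.45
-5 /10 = -1 /2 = -0.50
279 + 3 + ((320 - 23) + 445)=1024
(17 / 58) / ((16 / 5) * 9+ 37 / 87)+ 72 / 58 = 922731 / 737354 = 1.25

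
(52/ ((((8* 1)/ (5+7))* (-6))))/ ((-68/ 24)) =78/ 17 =4.59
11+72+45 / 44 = 3697 / 44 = 84.02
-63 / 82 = -0.77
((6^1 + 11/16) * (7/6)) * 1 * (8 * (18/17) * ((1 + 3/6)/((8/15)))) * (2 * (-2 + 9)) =707805/272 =2602.22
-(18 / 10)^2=-81 / 25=-3.24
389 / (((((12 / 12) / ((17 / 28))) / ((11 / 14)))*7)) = 72743 / 2744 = 26.51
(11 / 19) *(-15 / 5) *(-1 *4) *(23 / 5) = 3036 / 95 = 31.96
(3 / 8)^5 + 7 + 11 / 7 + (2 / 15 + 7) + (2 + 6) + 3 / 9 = 82731947 / 3440640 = 24.05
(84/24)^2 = 49/4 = 12.25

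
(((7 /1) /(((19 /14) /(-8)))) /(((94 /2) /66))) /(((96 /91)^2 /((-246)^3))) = 2768634519651 /3572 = 775093650.52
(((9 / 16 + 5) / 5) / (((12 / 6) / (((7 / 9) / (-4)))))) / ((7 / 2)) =-89 / 2880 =-0.03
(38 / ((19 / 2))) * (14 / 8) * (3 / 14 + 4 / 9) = 83 / 18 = 4.61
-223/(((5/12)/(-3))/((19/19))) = 8028/5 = 1605.60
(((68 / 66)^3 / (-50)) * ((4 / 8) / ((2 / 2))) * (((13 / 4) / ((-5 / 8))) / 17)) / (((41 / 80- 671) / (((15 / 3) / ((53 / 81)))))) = -0.00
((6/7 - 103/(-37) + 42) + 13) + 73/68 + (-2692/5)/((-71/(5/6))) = 247715935/3751356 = 66.03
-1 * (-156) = 156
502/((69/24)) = 4016/23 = 174.61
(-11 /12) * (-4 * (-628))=-6908 /3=-2302.67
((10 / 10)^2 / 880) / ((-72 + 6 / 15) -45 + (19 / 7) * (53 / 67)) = -469 / 47236992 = -0.00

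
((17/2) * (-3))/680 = -3/80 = -0.04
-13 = -13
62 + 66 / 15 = 332 / 5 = 66.40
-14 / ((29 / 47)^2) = -30926 / 841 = -36.77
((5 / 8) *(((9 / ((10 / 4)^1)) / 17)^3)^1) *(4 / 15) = 972 / 614125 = 0.00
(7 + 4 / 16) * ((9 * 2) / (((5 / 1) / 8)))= 1044 / 5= 208.80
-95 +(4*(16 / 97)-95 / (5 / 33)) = -69970 / 97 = -721.34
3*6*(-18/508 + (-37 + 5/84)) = -665.57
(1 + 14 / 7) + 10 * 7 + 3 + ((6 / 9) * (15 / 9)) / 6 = 2057 / 27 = 76.19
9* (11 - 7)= 36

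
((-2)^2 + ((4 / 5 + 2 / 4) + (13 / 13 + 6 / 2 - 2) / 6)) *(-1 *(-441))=24843 / 10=2484.30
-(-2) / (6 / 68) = 68 / 3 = 22.67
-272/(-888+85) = 272/803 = 0.34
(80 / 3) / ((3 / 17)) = 1360 / 9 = 151.11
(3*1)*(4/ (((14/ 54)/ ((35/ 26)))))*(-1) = -810/ 13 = -62.31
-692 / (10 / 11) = -3806 / 5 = -761.20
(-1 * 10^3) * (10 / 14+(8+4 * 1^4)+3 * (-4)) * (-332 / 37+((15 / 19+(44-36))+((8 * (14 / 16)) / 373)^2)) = 89565970000 / 684653809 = 130.82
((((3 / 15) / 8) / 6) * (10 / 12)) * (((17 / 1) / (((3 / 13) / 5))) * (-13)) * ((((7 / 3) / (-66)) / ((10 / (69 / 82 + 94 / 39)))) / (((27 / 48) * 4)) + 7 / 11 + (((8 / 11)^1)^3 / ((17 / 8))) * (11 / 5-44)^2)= -4989303066449 / 946883520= -5269.18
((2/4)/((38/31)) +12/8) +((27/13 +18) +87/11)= 324887/10868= 29.89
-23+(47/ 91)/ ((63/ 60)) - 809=-1589012/ 1911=-831.51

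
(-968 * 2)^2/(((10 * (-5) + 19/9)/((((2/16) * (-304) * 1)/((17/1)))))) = 1281848832/7327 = 174948.66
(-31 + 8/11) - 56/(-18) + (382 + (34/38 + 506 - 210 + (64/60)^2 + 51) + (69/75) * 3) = 33229318/47025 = 706.63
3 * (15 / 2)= 45 / 2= 22.50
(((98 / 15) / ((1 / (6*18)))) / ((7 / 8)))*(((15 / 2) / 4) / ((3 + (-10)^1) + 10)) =504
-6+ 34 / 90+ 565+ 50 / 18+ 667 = 55312 / 45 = 1229.16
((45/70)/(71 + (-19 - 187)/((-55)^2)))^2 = 9150625/111405083076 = 0.00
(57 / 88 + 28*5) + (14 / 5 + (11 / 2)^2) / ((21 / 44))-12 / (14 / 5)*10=1543433 / 9240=167.04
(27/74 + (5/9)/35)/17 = 1775/79254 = 0.02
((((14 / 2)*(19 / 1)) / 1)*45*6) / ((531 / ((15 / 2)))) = 29925 / 59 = 507.20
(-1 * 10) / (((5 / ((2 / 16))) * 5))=-1 / 20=-0.05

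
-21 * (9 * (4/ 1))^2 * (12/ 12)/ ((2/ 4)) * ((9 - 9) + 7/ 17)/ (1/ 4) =-1524096/ 17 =-89652.71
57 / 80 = 0.71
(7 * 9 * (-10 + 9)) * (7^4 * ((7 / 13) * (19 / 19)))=-1058841 / 13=-81449.31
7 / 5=1.40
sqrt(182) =13.49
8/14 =4/7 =0.57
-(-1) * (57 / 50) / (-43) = -57 / 2150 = -0.03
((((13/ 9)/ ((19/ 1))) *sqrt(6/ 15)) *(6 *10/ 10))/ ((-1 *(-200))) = 13 *sqrt(10)/ 28500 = 0.00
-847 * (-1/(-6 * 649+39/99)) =-27951/128489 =-0.22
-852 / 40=-213 / 10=-21.30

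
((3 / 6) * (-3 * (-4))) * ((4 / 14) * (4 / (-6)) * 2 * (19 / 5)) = -8.69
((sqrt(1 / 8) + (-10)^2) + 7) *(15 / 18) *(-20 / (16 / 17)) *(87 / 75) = -2205.22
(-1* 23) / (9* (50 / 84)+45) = -0.46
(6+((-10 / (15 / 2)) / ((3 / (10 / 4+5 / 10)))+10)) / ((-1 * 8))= -11 / 6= -1.83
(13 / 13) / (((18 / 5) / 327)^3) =161878625 / 216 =749438.08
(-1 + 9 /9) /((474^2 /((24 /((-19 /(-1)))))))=0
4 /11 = 0.36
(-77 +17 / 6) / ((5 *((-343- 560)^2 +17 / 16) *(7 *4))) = -178 / 273977781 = -0.00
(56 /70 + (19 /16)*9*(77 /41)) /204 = 4027 /39360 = 0.10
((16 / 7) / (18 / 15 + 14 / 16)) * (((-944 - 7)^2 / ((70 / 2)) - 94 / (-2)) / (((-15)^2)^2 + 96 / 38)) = 2203503872 / 3912140841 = 0.56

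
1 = 1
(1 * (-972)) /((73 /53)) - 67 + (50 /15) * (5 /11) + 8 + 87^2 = 16395212 /2409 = 6805.82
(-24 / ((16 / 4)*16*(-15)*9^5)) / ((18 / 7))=7 / 42515280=0.00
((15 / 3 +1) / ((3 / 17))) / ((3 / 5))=170 / 3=56.67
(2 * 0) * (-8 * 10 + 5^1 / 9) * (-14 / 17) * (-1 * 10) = 0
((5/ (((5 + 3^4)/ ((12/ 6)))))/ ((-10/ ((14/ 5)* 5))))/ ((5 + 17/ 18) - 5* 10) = 126/ 34099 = 0.00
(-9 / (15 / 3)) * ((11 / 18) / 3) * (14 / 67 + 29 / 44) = -853 / 2680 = -0.32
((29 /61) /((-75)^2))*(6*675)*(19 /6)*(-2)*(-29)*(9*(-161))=-138921426 /1525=-91096.02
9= 9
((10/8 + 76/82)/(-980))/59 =-51/1354640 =-0.00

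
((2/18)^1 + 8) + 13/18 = 53/6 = 8.83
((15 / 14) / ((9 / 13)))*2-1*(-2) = 107 / 21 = 5.10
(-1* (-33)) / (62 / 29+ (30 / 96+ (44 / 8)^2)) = 15312 / 15173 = 1.01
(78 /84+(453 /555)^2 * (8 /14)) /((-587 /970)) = -8693043 /4018015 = -2.16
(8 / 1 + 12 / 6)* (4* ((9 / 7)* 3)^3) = 787320 / 343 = 2295.39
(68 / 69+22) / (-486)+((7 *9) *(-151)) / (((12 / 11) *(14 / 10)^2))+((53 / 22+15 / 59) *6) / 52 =-8810872812587 / 1980484506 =-4448.85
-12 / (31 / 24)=-288 / 31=-9.29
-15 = -15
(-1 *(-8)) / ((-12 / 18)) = -12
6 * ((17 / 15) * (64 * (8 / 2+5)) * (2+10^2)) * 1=1997568 / 5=399513.60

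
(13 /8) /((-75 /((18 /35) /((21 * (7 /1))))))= -13 /171500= -0.00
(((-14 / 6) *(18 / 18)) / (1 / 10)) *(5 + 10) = -350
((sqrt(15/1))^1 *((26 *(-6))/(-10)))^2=18252/5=3650.40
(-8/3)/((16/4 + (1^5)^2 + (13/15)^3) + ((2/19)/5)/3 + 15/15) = -171000/426943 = -0.40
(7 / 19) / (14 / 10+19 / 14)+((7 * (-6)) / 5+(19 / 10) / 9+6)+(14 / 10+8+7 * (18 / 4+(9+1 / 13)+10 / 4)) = 514345669 / 4290390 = 119.88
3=3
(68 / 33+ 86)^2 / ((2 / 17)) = 71781106 / 1089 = 65914.70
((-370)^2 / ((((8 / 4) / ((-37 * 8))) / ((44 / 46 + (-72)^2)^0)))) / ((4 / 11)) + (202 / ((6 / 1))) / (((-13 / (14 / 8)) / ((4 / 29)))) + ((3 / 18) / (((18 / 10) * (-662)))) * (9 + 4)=-750915314675917 / 13476996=-55718300.63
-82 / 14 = -41 / 7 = -5.86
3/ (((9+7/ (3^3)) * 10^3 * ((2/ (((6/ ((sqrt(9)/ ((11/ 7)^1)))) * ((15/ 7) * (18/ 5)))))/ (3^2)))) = 216513/ 6125000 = 0.04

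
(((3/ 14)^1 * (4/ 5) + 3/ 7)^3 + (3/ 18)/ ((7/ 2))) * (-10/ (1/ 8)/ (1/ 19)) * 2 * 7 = -5609.81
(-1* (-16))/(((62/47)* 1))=376/31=12.13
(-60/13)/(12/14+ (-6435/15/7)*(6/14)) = 196/1079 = 0.18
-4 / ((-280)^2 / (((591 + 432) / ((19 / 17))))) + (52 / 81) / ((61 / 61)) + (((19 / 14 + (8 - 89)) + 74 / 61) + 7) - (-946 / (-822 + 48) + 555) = -1153802116331 / 1840028400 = -627.06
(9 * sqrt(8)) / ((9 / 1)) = 2 * sqrt(2) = 2.83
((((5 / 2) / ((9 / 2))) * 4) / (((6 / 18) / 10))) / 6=100 / 9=11.11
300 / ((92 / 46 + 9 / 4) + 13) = 400 / 23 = 17.39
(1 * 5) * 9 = 45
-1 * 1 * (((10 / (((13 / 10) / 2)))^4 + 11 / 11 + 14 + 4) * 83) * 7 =-929915284879 / 28561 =-32558918.98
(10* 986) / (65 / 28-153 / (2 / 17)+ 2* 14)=-55216 / 7113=-7.76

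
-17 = -17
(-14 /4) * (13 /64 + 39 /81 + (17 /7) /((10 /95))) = -83.15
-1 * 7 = -7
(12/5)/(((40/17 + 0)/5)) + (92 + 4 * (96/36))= 3233/30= 107.77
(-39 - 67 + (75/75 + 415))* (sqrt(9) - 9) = -1860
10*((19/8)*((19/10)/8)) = 361/64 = 5.64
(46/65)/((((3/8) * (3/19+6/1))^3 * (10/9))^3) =249034855484326150144/901280322983397838966875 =0.00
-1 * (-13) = 13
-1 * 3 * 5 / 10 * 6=-9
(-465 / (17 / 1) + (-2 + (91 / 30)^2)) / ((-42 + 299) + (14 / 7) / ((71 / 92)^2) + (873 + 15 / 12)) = -1554256243 / 87509256525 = -0.02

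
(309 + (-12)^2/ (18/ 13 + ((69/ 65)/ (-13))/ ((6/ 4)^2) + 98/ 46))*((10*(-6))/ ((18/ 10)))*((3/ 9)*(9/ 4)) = -1776752025/ 202829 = -8759.85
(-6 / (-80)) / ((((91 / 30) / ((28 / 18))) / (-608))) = -304 / 13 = -23.38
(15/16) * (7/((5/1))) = 21/16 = 1.31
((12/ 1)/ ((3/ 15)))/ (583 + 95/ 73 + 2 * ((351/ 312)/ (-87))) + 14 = 4651674/ 329843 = 14.10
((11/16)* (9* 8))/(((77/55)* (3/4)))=330/7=47.14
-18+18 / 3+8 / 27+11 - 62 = -1693 / 27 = -62.70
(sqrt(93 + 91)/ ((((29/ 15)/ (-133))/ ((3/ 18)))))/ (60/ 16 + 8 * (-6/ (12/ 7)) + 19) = 29.62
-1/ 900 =-0.00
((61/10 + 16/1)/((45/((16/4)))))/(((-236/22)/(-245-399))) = 1565564/13275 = 117.93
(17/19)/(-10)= -17/190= -0.09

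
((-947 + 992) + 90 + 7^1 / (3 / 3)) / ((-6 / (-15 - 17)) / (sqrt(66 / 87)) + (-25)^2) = 0.23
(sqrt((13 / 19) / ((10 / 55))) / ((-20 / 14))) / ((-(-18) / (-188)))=329 *sqrt(5434) / 1710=14.18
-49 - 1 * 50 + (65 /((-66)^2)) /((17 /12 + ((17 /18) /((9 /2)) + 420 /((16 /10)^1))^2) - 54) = -21680654102451 /218996506564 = -99.00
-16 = -16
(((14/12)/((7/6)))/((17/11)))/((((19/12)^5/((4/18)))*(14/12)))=3649536/294655781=0.01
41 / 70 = 0.59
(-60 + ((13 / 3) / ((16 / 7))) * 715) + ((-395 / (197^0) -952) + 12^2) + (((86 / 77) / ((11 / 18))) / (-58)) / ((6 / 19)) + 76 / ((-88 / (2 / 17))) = 92.32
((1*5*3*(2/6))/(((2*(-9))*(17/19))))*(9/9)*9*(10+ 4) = -665/17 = -39.12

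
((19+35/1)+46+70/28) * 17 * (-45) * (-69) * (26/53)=140672025/53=2654189.15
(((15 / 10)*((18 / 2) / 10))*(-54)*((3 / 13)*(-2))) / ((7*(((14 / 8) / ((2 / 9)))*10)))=972 / 15925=0.06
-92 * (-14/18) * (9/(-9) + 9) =5152/9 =572.44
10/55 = 2/11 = 0.18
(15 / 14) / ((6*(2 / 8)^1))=5 / 7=0.71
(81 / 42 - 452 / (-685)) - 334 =-3178237 / 9590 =-331.41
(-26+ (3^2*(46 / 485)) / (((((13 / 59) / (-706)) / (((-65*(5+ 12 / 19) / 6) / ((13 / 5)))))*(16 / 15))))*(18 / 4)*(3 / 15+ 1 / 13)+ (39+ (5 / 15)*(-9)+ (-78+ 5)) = 933262244183 / 12458680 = 74908.60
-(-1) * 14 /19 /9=14 /171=0.08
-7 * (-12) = 84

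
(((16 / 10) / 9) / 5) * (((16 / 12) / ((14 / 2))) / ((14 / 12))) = 64 / 11025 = 0.01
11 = 11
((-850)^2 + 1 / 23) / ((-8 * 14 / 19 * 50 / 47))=-14839428393 / 128800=-115212.95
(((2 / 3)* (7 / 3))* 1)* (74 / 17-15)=-2534 / 153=-16.56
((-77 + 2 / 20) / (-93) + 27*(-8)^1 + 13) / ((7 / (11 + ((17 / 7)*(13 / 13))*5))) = -5076567 / 7595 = -668.41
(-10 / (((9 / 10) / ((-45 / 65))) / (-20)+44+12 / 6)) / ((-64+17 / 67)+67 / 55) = 460625 / 132676413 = 0.00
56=56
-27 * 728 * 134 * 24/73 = -63213696/73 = -865941.04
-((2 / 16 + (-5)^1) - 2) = 55 / 8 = 6.88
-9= -9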